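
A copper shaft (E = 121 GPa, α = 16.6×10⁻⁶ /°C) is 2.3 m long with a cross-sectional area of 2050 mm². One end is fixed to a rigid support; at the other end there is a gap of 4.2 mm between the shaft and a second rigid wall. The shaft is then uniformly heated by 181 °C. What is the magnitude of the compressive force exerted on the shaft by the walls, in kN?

P ≈ 292 kN

Unrestrained expansion: δ_free = αΔT L = 16.6×10⁻⁶ × 181 × 2300 = 6.911 mm.
The gap closes (δ_free > 4.2 mm) and the wall then resists a further 6.911 − 4.2 = 2.711 mm of expansion.
That suppressed elongation corresponds to σ = E·Δ/L = 121×10³ × 2.711/2300 = 142.6 MPa.
P = σA = 142.6 × 2050 = 292.3 kN.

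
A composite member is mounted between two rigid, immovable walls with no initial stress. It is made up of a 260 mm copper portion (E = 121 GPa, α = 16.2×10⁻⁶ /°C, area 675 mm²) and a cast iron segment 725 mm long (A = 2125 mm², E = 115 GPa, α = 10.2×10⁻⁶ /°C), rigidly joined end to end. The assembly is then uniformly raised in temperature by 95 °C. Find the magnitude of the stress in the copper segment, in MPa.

With the walls removed the bar would change length by δ_free = Σ αᵢΔT Lᵢ = 16.2×10⁻⁶×95×260 + 10.2×10⁻⁶×95×725 = 1.103 mm.
The rigid supports impose zero overall length change; the single axial force P common to all segments must satisfy P Σ Lᵢ/(AᵢEᵢ) = δ_free.
The series flexibility is Σ Lᵢ/(AᵢEᵢ) = 260/(675×121×10³) + 725/(2125×115×10³) = 6.15×10⁻⁶ mm/N.
So P = 1.103 / 6.15×10⁻⁶ = 179.3 kN, compressive.
σ_{copper} = P / A = 179300 / 675 = 265.6 MPa.

σ ≈ 266 MPa (compressive)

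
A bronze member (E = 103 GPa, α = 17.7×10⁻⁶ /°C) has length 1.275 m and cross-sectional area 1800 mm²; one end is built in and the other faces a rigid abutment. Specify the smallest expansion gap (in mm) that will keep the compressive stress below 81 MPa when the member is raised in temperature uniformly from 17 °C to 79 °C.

With no wall the member would lengthen by αΔT L = 17.7×10⁻⁶ × 62 × 1275 = 1.399 mm.
A stress of 81 MPa corresponds to the wall pushing the member back by σL/E = 81×1275/(103×10³) = 1.003 mm.
The gap must absorb the remainder: g_min = 1.399 − 1.003 = 0.3965 mm.

g ≈ 0.397 mm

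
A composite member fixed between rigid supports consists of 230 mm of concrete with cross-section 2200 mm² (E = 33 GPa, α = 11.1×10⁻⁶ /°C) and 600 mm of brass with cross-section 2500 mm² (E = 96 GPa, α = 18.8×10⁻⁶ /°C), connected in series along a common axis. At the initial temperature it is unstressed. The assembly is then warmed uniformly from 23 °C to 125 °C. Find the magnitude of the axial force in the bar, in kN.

P ≈ 249 kN (compressive)

With the walls removed the bar would change length by δ_free = Σ αᵢΔT Lᵢ = 11.1×10⁻⁶×102×230 + 18.8×10⁻⁶×102×600 = 1.411 mm.
The rigid supports impose zero overall length change; the single axial force P common to all segments must satisfy P Σ Lᵢ/(AᵢEᵢ) = δ_free.
Σ Lᵢ/(AᵢEᵢ) = 230/(2200×33×10³) + 600/(2500×96×10³) = 5.668×10⁻⁶ mm/N.
So P = 1.411 / 5.668×10⁻⁶ = 248.9 kN, compressive.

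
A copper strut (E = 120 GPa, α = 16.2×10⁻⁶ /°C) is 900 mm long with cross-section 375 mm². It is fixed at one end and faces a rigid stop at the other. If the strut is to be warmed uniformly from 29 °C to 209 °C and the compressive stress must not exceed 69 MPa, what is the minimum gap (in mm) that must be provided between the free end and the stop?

g ≈ 2.11 mm

With no wall the strut would lengthen by αΔT L = 16.2×10⁻⁶ × 180 × 900 = 2.624 mm.
At the allowable stress the elastic shortening the wall may impose is σL/E = 69 × 900 / (120×10³) = 0.5175 mm.
So the gap has to take up the difference, g_min = δ_free − σL/E = 2.624 − 0.5175 = 2.107 mm.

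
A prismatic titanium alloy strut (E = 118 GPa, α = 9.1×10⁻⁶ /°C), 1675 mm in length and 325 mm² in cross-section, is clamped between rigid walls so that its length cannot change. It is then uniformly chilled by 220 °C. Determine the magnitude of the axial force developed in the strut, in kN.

With zero net strain, σ = E·αΔT = 118 GPa × 9.1×10⁻⁶ × 220 = 236.2 MPa.
Axial force P = σA = 236.2 × 325 = 76780 N = 76.78 kN, tensile.

P ≈ 76.8 kN (tensile)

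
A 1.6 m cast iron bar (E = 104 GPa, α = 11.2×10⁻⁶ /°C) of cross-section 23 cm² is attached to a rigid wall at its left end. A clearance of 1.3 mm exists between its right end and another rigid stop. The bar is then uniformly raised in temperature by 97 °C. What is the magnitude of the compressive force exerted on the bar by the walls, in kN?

If the wall were absent the bar would grow by αΔT L = 11.2×10⁻⁶ × 97 × 1600 = 1.738 mm.
After closing the 1.3 mm clearance, 1.738 − 1.3 = 0.4382 mm of expansion remains to be suppressed by the wall.
Compatibility: PL/(AE) = 0.4382 mm, so σ = P/A = E × (0.4382/1600) = 28.49 MPa.
P = σA = 28.49 × 2300 = 65.52 kN.

P ≈ 65.5 kN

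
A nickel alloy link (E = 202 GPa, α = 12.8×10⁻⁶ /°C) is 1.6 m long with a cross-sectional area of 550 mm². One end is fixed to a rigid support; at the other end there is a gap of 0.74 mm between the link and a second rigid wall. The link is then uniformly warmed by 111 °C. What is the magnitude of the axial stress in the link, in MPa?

σ ≈ 194 MPa (compressive)

If the wall were absent the link would grow by αΔT L = 12.8×10⁻⁶ × 111 × 1600 = 2.273 mm.
This exceeds the 0.74 mm gap, so the wall pushes back. The portion of expansion that must be recovered elastically is δ_free − gap = 2.273 − 0.74 = 1.533 mm.
So σ = E(δ_free − g)/L = 202×10³ × 1.533/1600 = 193.6 MPa.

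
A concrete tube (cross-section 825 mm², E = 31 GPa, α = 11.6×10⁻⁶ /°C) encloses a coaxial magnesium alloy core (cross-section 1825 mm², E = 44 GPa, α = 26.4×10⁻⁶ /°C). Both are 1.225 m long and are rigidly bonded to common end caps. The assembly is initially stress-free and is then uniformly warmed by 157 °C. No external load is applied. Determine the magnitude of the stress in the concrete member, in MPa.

Both members must finish at the same length. With the larger α, the magnesium alloy tends to over-expand; the plates restrain it, putting the magnesium alloy in compression and the concrete in tension. With no external load the two internal forces are equal and opposite, magnitude P.
Setting the final lengths equal and cancelling L: (α₁ − α₂)ΔT = P/(A₁E₁) + P/(A₂E₂).
|α₁ − α₂|·ΔT = 14.8×10⁻⁶ × 157 = 0.002324.
1/(A₁E₁) + 1/(A₂E₂) = 1/(825×31×10³) + 1/(1825×44×10³) = 5.155×10⁻⁸ N⁻¹.
P = 0.002324 / 5.155×10⁻⁸ = 45070 N = 45.07 kN.
σ_{concrete} = P/A₁ = 45070/825 = 54.63 MPa, tensile.

σ ≈ 54.6 MPa (tensile)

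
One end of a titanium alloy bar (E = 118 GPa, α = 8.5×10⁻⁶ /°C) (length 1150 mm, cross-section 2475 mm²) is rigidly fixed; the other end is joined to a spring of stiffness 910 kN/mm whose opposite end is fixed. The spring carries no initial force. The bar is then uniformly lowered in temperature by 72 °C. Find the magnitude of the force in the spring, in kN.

The unrestrained thermal change is αΔT L = 8.5×10⁻⁶ × 72 × 1150 = 0.7038 mm.
With a force P in the spring, the elastic change of the bar is PL/(AE) and that of the spring is P/k; compatibility requires their sum to equal δ_free.
P [ L/(AE) + 1/k ] = δ_free → P [ 1150/(2475×118×10³) + 1/(910×10³) ] = 0.7038.
P = 0.7038 / 5.037×10⁻⁶ = 139700 N.

P ≈ 140 kN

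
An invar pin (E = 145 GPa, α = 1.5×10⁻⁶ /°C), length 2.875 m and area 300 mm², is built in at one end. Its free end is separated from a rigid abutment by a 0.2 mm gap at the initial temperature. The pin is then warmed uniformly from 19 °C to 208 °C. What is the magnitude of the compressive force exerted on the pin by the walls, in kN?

Unrestrained expansion: δ_free = αΔT L = 1.5×10⁻⁶ × 189 × 2875 = 0.8151 mm.
The gap closes (δ_free > 0.2 mm) and the wall then resists a further 0.8151 − 0.2 = 0.6151 mm of expansion.
Compatibility: PL/(AE) = 0.6151 mm, so σ = P/A = E × (0.6151/2875) = 31.02 MPa.
Force on the wall = σA = 31.02 × 300 mm² = 9.306 kN.

P ≈ 9.31 kN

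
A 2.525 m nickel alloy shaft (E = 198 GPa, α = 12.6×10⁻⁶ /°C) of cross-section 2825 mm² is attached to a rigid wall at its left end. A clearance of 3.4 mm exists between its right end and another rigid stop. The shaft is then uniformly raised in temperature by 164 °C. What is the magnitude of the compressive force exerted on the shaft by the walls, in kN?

P ≈ 403 kN

If the wall were absent the shaft would grow by αΔT L = 12.6×10⁻⁶ × 164 × 2525 = 5.218 mm.
The gap closes (δ_free > 3.4 mm) and the wall then resists a further 5.218 − 3.4 = 1.818 mm of expansion.
So σ = E(δ_free − g)/L = 198×10³ × 1.818/2525 = 142.5 MPa.
Force on the wall = σA = 142.5 × 2825 mm² = 402.7 kN.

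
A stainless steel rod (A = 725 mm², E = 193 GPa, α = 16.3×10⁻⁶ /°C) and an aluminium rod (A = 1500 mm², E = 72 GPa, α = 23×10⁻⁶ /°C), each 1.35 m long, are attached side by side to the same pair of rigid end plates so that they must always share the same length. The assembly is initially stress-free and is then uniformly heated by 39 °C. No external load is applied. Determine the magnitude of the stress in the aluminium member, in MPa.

Both members must finish at the same length. With the larger α, the aluminium tends to over-expand; the plates restrain it, putting the aluminium in compression and the stainless steel in tension. With no external load the two internal forces are equal and opposite, magnitude P.
Compatibility of the two members (thermal + elastic change equal): (α₁ − α₂)ΔT = P·[1/(A₁E₁) + 1/(A₂E₂)].
|α₁ − α₂|·ΔT = 6.7×10⁻⁶ × 39 = 0.0002613.
1/(A₁E₁) + 1/(A₂E₂) = 1/(725×193×10³) + 1/(1500×72×10³) = 1.641×10⁻⁸ N⁻¹.
P = 0.0002613 / 1.641×10⁻⁸ = 15930 N = 15.93 kN.
σ_{aluminium} = P/A₂ = 15930/1500 = 10.62 MPa, compressive.

σ ≈ 10.6 MPa (compressive)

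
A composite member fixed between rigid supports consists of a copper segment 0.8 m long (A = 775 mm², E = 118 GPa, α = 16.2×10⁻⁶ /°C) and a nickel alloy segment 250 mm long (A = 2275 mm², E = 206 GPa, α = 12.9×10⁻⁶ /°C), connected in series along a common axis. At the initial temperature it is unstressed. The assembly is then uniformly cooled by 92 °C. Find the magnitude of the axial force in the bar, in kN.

P ≈ 160 kN (tensile)

With the walls removed the bar would change length by δ_free = Σ αᵢΔT Lᵢ = 16.2×10⁻⁶×92×800 + 12.9×10⁻⁶×92×250 = 1.489 mm.
The walls prevent any net length change, so an axial force P (same in every segment) develops. Compatibility: P · Σ Lᵢ/(AᵢEᵢ) = δ_free.
The series flexibility is Σ Lᵢ/(AᵢEᵢ) = 800/(775×118×10³) + 250/(2275×206×10³) = 9.281×10⁻⁶ mm/N.
P = 1.489 / 9.281×10⁻⁶ = 160400 N = 160.4 kN, tensile.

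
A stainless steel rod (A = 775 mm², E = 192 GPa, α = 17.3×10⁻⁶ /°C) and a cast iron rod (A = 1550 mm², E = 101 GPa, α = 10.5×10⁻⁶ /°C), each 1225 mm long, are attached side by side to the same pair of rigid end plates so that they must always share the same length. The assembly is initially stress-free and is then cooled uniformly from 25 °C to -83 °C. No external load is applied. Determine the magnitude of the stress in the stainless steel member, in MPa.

Equilibrium of a rigid end plate with no external load gives equal and opposite internal forces ±P in the two members. Since α_{stainless steel} > α_{cast iron}, cooling drives the stainless steel into tension and the cast iron into compression.
Setting the final lengths equal and cancelling L: (α₁ − α₂)ΔT = P/(A₁E₁) + P/(A₂E₂).
|α₁ − α₂|·ΔT = 6.8×10⁻⁶ × 108 = 0.0007344.
1/(A₁E₁) + 1/(A₂E₂) = 1/(775×192×10³) + 1/(1550×101×10³) = 1.311×10⁻⁸ N⁻¹.
So P = 0.0007344 / 1.311×10⁻⁸ = 56.03 kN.
σ_{stainless steel} = P/A₁ = 56030/775 = 72.29 MPa, tensile.

σ ≈ 72.3 MPa (tensile)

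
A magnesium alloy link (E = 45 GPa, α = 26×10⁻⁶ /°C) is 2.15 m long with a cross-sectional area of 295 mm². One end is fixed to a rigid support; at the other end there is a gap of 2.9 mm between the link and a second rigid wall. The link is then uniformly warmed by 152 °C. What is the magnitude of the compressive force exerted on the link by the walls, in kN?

Unrestrained expansion: δ_free = αΔT L = 26×10⁻⁶ × 152 × 2150 = 8.497 mm.
This exceeds the 2.9 mm gap, so the wall pushes back. The portion of expansion that must be recovered elastically is δ_free − gap = 8.497 − 2.9 = 5.597 mm.
So σ = E(δ_free − g)/L = 45×10³ × 5.597/2150 = 117.1 MPa.
Force on the wall = σA = 117.1 × 295 mm² = 34.56 kN.

P ≈ 34.6 kN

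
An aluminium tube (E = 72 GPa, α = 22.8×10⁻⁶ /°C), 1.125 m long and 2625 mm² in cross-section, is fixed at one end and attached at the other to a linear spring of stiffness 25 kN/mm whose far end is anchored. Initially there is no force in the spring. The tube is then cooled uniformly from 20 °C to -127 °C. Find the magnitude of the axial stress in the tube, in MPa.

Free thermal contraction: δ_free = αΔT L = 22.8×10⁻⁶ × 147 × 1125 = 3.771 mm.
With a force P in the spring, the elastic change of the tube is PL/(AE) and that of the spring is P/k; compatibility requires their sum to equal δ_free.
So P = δ_free / [L/(AE) + 1/k] = 3.771 / [ 1125/(2625×72×10³) + 1/(25×10³) ].
P = 3.771 / 4.595×10⁻⁵ = 82050 N.
σ = P/A = 82050/2625 = 31.26 MPa.

σ ≈ 31.3 MPa (tensile)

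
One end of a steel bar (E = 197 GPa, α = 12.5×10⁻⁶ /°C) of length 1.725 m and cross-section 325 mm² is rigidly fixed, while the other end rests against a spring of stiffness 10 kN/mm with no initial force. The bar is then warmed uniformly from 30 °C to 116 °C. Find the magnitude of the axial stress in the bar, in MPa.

Free thermal expansion: δ_free = αΔT L = 12.5×10⁻⁶ × 86 × 1725 = 1.854 mm.
Let P be the compressive force at the spring. The bar shortens elastically by PL/(AE) and the spring compresses by P/k; together these equal δ_free.
P [ L/(AE) + 1/k ] = δ_free → P [ 1725/(325×197×10³) + 1/(10×10³) ] = 1.854.
P = 1.854 / 0.0001269 = 14610 N.
σ = P/A = 14610/325 = 44.95 MPa.

σ ≈ 44.9 MPa (compressive)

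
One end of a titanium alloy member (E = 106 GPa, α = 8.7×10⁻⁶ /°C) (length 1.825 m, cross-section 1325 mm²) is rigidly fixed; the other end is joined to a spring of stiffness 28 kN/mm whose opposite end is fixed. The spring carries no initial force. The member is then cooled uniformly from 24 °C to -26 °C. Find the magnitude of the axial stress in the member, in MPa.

Free thermal contraction: δ_free = αΔT L = 8.7×10⁻⁶ × 50 × 1825 = 0.7939 mm.
Let P be the tensile force in the spring. The member extends elastically by PL/(AE) and the spring stretches by P/k; together these equal δ_free.
So P = δ_free / [L/(AE) + 1/k] = 0.7939 / [ 1825/(1325×106×10³) + 1/(28×10³) ].
P = 0.7939 / 4.871×10⁻⁵ = 16300 N.
σ = P/A = 16300/1325 = 12.3 MPa.

σ ≈ 12.3 MPa (tensile)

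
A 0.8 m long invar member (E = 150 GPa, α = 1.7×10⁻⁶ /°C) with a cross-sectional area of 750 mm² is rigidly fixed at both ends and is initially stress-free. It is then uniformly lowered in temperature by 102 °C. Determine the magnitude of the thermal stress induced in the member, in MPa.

With length fixed, the mechanical strain must cancel the thermal strain αΔT = 1.7×10⁻⁶ × 102 = 173.4×10⁻⁶.
Hence σ = E·αΔT = 150×10³ × 173.4×10⁻⁶ = 26.01 MPa, tensile.

σ ≈ 26 MPa (tensile)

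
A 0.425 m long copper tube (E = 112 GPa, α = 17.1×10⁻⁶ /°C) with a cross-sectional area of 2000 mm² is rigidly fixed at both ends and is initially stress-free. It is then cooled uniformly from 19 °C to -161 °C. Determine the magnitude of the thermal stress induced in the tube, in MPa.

σ ≈ 345 MPa (tensile)

Because both ends are immovable the net strain is zero, and the suppressed thermal strain is αΔT = 17.1×10⁻⁶ × 180 = 3078×10⁻⁶.
σ = EαΔT = 112×10³ × 17.1×10⁻⁶ × 180 = 344.7 MPa (tensile; the tube is trying to contract).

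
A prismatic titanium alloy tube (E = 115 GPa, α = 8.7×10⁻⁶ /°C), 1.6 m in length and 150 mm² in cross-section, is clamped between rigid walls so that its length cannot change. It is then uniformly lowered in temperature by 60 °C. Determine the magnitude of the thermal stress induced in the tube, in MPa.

σ ≈ 60 MPa (tensile)

Because both ends are immovable the net strain is zero, and the suppressed thermal strain is αΔT = 8.7×10⁻⁶ × 60 = 522×10⁻⁶.
The stress required to suppress this strain is σ = Eε = 115×10³ × 522×10⁻⁶ = 60.03 MPa, tensile since the tube is trying to contract.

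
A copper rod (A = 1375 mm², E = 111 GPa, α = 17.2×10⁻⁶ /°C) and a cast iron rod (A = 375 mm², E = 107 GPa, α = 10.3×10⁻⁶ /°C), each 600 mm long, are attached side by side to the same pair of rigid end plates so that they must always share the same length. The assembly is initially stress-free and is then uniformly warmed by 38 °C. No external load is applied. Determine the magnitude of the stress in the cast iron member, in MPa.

σ ≈ 22.2 MPa (tensile)

Equilibrium of a rigid end plate with no external load gives equal and opposite internal forces ±P in the two members. Since α_{copper} > α_{cast iron}, heating drives the copper into compression and the cast iron into tension.
Compatibility of the two members (thermal + elastic change equal): (α₁ − α₂)ΔT = P·[1/(A₁E₁) + 1/(A₂E₂)].
|α₁ − α₂|·ΔT = 6.9×10⁻⁶ × 38 = 0.0002622.
1/(A₁E₁) + 1/(A₂E₂) = 1/(1375×111×10³) + 1/(375×107×10³) = 3.147×10⁻⁸ N⁻¹.
P = 0.0002622 / 3.147×10⁻⁸ = 8331 N = 8.331 kN.
σ_{cast iron} = P/A₂ = 8331/375 = 22.22 MPa, tensile.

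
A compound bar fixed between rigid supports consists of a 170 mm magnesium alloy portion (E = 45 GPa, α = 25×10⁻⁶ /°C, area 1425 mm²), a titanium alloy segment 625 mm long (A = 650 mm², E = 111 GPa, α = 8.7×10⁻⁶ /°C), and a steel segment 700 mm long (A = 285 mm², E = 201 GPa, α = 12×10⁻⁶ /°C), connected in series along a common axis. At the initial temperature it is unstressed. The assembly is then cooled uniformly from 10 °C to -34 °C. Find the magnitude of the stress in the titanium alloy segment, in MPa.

σ ≈ 52 MPa (tensile)

If the supports were absent, the total length change would be Σ αᵢΔT Lᵢ = 25×10⁻⁶×44×170 + 8.7×10⁻⁶×44×625 + 12×10⁻⁶×44×700 = 0.7958 mm.
The rigid supports impose zero overall length change; the single axial force P common to all segments must satisfy P Σ Lᵢ/(AᵢEᵢ) = δ_free.
Σ Lᵢ/(AᵢEᵢ) = 170/(1425×45×10³) + 625/(650×111×10³) + 700/(285×201×10³) = 2.353×10⁻⁵ mm/N.
P = 0.7958 / 2.353×10⁻⁵ = 33820 N = 33.82 kN, tensile.
σ_{titanium alloy} = P / A = 33820 / 650 = 52.03 MPa.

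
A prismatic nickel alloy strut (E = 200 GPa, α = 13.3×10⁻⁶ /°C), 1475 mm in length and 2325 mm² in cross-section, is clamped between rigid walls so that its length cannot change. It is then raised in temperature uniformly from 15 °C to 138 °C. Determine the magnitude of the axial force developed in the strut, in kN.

P ≈ 761 kN (compressive)

With zero net strain, σ = E·αΔT = 200 GPa × 13.3×10⁻⁶ × 123 = 327.2 MPa.
P = AEαΔT = 2325 × 200×10³ × 13.3×10⁻⁶ × 123 = 760.7 kN (compressive).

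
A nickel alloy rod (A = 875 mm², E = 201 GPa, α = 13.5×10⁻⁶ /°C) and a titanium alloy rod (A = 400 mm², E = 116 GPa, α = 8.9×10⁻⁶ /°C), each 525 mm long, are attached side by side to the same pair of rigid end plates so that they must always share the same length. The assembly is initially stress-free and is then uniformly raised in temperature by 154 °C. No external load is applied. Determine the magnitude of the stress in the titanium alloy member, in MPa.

σ ≈ 65 MPa (tensile)

Both members must finish at the same length. With the larger α, the nickel alloy tends to over-expand; the plates restrain it, putting the nickel alloy in compression and the titanium alloy in tension. With no external load the two internal forces are equal and opposite, magnitude P.
Equating the net (thermal + elastic) strains gives |α₁ − α₂|·ΔT = P·[1/(A₁E₁) + 1/(A₂E₂)].
|α₁ − α₂|·ΔT = 4.6×10⁻⁶ × 154 = 0.0007084.
1/(A₁E₁) + 1/(A₂E₂) = 1/(875×201×10³) + 1/(400×116×10³) = 2.724×10⁻⁸ N⁻¹.
So P = 0.0007084 / 2.724×10⁻⁸ = 26.01 kN.
σ_{titanium alloy} = P/A₂ = 26010/400 = 65.02 MPa, tensile.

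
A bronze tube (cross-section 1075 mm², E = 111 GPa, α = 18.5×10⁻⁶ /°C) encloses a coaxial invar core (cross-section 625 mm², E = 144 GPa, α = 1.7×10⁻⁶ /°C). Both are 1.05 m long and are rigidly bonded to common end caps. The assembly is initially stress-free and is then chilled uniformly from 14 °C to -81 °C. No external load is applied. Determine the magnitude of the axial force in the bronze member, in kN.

Both members must finish at the same length. With the larger α, the bronze tends to over-contract; the plates restrain it, putting the bronze in tension and the invar in compression. With no external load the two internal forces are equal and opposite, magnitude P.
Setting the final lengths equal and cancelling L: (α₁ − α₂)ΔT = P/(A₁E₁) + P/(A₂E₂).
|α₁ − α₂|·ΔT = 16.8×10⁻⁶ × 95 = 0.001596.
1/(A₁E₁) + 1/(A₂E₂) = 1/(1075×111×10³) + 1/(625×144×10³) = 1.949×10⁻⁸ N⁻¹.
So P = 0.001596 / 1.949×10⁻⁸ = 81.88 kN.

P ≈ 81.9 kN (tensile in the bronze)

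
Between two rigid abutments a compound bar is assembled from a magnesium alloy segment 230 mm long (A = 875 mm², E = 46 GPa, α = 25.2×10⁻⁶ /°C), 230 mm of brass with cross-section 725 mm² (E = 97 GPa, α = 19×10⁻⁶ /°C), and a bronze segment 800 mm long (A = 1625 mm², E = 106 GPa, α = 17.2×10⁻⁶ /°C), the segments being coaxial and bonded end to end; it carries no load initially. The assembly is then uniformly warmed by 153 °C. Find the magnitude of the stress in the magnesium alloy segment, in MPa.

σ ≈ 307 MPa (compressive)

If the supports were absent, the total length change would be Σ αᵢΔT Lᵢ = 25.2×10⁻⁶×153×230 + 19×10⁻⁶×153×230 + 17.2×10⁻⁶×153×800 = 3.661 mm.
The walls prevent any net length change, so an axial force P (same in every segment) develops. Compatibility: P · Σ Lᵢ/(AᵢEᵢ) = δ_free.
Σ Lᵢ/(AᵢEᵢ) = 230/(875×46×10³) + 230/(725×97×10³) + 800/(1625×106×10³) = 1.363×10⁻⁵ mm/N.
P = 3.661 / 1.363×10⁻⁵ = 268600 N = 268.6 kN, compressive.
σ_{magnesium alloy} = P / A = 268600 / 875 = 307 MPa.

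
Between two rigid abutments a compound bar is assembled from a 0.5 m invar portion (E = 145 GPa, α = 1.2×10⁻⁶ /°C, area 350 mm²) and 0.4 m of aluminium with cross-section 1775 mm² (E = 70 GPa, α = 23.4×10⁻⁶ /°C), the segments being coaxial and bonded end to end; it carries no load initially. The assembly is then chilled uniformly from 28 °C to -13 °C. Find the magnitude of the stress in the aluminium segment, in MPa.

σ ≈ 17.6 MPa (tensile)

Free thermal contraction of the whole bar: Σ αᵢΔT Lᵢ = 1.2×10⁻⁶×41×500 + 23.4×10⁻⁶×41×400 = 0.4084 mm.
The rigid supports impose zero overall length change; the single axial force P common to all segments must satisfy P Σ Lᵢ/(AᵢEᵢ) = δ_free.
The series flexibility is Σ Lᵢ/(AᵢEᵢ) = 500/(350×145×10³) + 400/(1775×70×10³) = 1.307×10⁻⁵ mm/N.
So P = 0.4084 / 1.307×10⁻⁵ = 31.24 kN, tensile.
σ_{aluminium} = P / A = 31240 / 1775 = 17.6 MPa.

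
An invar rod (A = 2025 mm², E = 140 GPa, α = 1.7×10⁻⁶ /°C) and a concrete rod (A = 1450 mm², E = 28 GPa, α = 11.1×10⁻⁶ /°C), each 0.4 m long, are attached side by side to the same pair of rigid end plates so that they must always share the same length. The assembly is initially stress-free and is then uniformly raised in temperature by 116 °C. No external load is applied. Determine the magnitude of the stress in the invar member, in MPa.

The concrete has the larger α, so on heating it would change length more than the invar if both were free. The rigid plates force a common final length, so the concrete is put into compression and the invar into tension, with equal and opposite forces P (no external load).
Equating the net (thermal + elastic) strains gives |α₁ − α₂|·ΔT = P·[1/(A₁E₁) + 1/(A₂E₂)].
|α₁ − α₂|·ΔT = 9.4×10⁻⁶ × 116 = 0.00109.
1/(A₁E₁) + 1/(A₂E₂) = 1/(2025×140×10³) + 1/(1450×28×10³) = 2.816×10⁻⁸ N⁻¹.
P = 0.00109 / 2.816×10⁻⁸ = 38720 N = 38.72 kN.
σ_{invar} = P/A₁ = 38720/2025 = 19.12 MPa, tensile.

σ ≈ 19.1 MPa (tensile)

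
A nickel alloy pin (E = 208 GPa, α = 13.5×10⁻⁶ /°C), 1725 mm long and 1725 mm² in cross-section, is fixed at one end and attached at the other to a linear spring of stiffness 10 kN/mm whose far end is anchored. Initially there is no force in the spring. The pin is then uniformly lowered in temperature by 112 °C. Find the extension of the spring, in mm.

δ ≈ 2.49 mm

Free thermal contraction: δ_free = αΔT L = 13.5×10⁻⁶ × 112 × 1725 = 2.608 mm.
With a force P in the spring, the elastic change of the pin is PL/(AE) and that of the spring is P/k; compatibility requires their sum to equal δ_free.
So P = δ_free / [L/(AE) + 1/k] = 2.608 / [ 1725/(1725×208×10³) + 1/(10×10³) ].
P = 2.608 / 0.0001048 = 24890 N.
Spring extension = P/k = 24890/(10×10³) = 2.489 mm.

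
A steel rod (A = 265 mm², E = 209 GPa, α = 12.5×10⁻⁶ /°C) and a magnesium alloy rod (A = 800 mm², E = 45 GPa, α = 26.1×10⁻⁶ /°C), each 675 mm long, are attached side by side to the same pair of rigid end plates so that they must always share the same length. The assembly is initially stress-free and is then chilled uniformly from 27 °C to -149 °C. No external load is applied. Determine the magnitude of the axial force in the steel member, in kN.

Both members must finish at the same length. With the larger α, the magnesium alloy tends to over-contract; the plates restrain it, putting the magnesium alloy in tension and the steel in compression. With no external load the two internal forces are equal and opposite, magnitude P.
Compatibility of the two members (thermal + elastic change equal): (α₁ − α₂)ΔT = P·[1/(A₁E₁) + 1/(A₂E₂)].
|α₁ − α₂|·ΔT = 13.6×10⁻⁶ × 176 = 0.002394.
1/(A₁E₁) + 1/(A₂E₂) = 1/(265×209×10³) + 1/(800×45×10³) = 4.583×10⁻⁸ N⁻¹.
P = 0.002394 / 4.583×10⁻⁸ = 52220 N = 52.22 kN.

P ≈ 52.2 kN (compressive in the steel)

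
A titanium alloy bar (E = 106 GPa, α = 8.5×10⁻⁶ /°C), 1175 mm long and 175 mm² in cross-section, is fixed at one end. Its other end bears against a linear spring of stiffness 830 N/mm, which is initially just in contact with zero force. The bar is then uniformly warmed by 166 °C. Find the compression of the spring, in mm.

The unrestrained thermal change is αΔT L = 8.5×10⁻⁶ × 166 × 1175 = 1.658 mm.
Let P be the compressive force at the spring. The bar shortens elastically by PL/(AE) and the spring compresses by P/k; together these equal δ_free.
So P = δ_free / [L/(AE) + 1/k] = 1.658 / [ 1175/(175×106×10³) + 1/(830) ].
P = 1.658 / 0.001268 = 1307 N.
Spring compression = P/k = 1307/(830) = 1.575 mm.

δ ≈ 1.58 mm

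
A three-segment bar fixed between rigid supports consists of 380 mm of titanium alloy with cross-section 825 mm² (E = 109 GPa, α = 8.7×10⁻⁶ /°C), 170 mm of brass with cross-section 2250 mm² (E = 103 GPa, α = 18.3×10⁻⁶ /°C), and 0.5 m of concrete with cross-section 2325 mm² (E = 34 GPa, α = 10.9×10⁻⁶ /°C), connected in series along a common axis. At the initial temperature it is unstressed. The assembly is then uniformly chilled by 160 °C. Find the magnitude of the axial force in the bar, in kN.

If the supports were absent, the total length change would be Σ αᵢΔT Lᵢ = 8.7×10⁻⁶×160×380 + 18.3×10⁻⁶×160×170 + 10.9×10⁻⁶×160×500 = 1.899 mm.
The walls prevent any net length change, so an axial force P (same in every segment) develops. Compatibility: P · Σ Lᵢ/(AᵢEᵢ) = δ_free.
The series flexibility is Σ Lᵢ/(AᵢEᵢ) = 380/(825×109×10³) + 170/(2250×103×10³) + 500/(2325×34×10³) = 1.128×10⁻⁵ mm/N.
So P = 1.899 / 1.128×10⁻⁵ = 168.3 kN, tensile.

P ≈ 168 kN (tensile)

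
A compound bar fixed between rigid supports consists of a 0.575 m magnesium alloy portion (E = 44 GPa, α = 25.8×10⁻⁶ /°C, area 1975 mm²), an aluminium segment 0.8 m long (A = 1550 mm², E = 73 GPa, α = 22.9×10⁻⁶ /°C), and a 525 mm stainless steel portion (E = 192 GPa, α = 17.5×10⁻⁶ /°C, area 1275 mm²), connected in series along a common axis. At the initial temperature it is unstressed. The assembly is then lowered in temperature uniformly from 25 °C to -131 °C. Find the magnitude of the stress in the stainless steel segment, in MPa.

With the walls removed the bar would change length by δ_free = Σ αᵢΔT Lᵢ = 25.8×10⁻⁶×156×575 + 22.9×10⁻⁶×156×800 + 17.5×10⁻⁶×156×525 = 6.605 mm.
Since the ends are fixed, an axial force P builds up, equal in every segment, with P · Σ Lᵢ/(AᵢEᵢ) = δ_free.
Σ Lᵢ/(AᵢEᵢ) = 575/(1975×44×10³) + 800/(1550×73×10³) + 525/(1275×192×10³) = 1.583×10⁻⁵ mm/N.
P = 6.605 / 1.583×10⁻⁵ = 417200 N = 417.2 kN, tensile.
σ_{stainless steel} = P / A = 417200 / 1275 = 327.2 MPa.

σ ≈ 327 MPa (tensile)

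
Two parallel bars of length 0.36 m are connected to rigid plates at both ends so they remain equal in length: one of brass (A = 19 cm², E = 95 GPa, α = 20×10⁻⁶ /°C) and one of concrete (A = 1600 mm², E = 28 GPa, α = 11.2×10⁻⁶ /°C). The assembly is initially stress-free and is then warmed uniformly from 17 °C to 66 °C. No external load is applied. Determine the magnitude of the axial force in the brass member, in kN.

P ≈ 15.5 kN (compressive in the brass)

Both members must finish at the same length. With the larger α, the brass tends to over-expand; the plates restrain it, putting the brass in compression and the concrete in tension. With no external load the two internal forces are equal and opposite, magnitude P.
Compatibility of the two members (thermal + elastic change equal): (α₁ − α₂)ΔT = P·[1/(A₁E₁) + 1/(A₂E₂)].
|α₁ − α₂|·ΔT = 8.8×10⁻⁶ × 49 = 0.0004312.
1/(A₁E₁) + 1/(A₂E₂) = 1/(1900×95×10³) + 1/(1600×28×10³) = 2.786×10⁻⁸ N⁻¹.
P = 0.0004312 / 2.786×10⁻⁸ = 15480 N = 15.48 kN.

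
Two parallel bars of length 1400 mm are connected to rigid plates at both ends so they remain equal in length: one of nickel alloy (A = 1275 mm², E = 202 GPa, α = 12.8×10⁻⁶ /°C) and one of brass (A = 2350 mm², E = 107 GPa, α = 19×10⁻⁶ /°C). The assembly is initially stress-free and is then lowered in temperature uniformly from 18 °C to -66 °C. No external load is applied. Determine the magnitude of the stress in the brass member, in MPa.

σ ≈ 28.2 MPa (tensile)

Equilibrium of a rigid end plate with no external load gives equal and opposite internal forces ±P in the two members. Since α_{brass} > α_{nickel alloy}, cooling drives the brass into tension and the nickel alloy into compression.
Setting the final lengths equal and cancelling L: (α₁ − α₂)ΔT = P/(A₁E₁) + P/(A₂E₂).
|α₁ − α₂|·ΔT = 6.2×10⁻⁶ × 84 = 0.0005208.
1/(A₁E₁) + 1/(A₂E₂) = 1/(1275×202×10³) + 1/(2350×107×10³) = 7.86×10⁻⁹ N⁻¹.
P = 0.0005208 / 7.86×10⁻⁹ = 66260 N = 66.26 kN.
σ_{brass} = P/A₂ = 66260/2350 = 28.2 MPa, tensile.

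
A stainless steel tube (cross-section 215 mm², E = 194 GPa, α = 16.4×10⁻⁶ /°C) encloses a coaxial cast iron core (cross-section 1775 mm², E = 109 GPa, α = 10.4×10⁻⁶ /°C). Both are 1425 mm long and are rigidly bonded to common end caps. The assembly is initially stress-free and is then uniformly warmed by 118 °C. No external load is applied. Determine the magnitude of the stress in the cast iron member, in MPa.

σ ≈ 13.7 MPa (tensile)

Both members must finish at the same length. With the larger α, the stainless steel tends to over-expand; the plates restrain it, putting the stainless steel in compression and the cast iron in tension. With no external load the two internal forces are equal and opposite, magnitude P.
Equating the net (thermal + elastic) strains gives |α₁ − α₂|·ΔT = P·[1/(A₁E₁) + 1/(A₂E₂)].
|α₁ − α₂|·ΔT = 6×10⁻⁶ × 118 = 0.000708.
1/(A₁E₁) + 1/(A₂E₂) = 1/(215×194×10³) + 1/(1775×109×10³) = 2.914×10⁻⁸ N⁻¹.
So P = 0.000708 / 2.914×10⁻⁸ = 24.29 kN.
σ_{cast iron} = P/A₂ = 24290/1775 = 13.69 MPa, tensile.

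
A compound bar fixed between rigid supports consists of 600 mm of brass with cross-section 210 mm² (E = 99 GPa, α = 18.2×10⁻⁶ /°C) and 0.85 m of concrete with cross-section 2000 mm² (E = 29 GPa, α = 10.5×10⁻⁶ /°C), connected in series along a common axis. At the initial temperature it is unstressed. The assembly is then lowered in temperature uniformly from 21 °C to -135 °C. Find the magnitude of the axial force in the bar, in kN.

Free thermal contraction of the whole bar: Σ αᵢΔT Lᵢ = 18.2×10⁻⁶×156×600 + 10.5×10⁻⁶×156×850 = 3.096 mm.
The rigid supports impose zero overall length change; the single axial force P common to all segments must satisfy P Σ Lᵢ/(AᵢEᵢ) = δ_free.
Σ Lᵢ/(AᵢEᵢ) = 600/(210×99×10³) + 850/(2000×29×10³) = 4.352×10⁻⁵ mm/N.
So P = 3.096 / 4.352×10⁻⁵ = 71.14 kN, tensile.

P ≈ 71.1 kN (tensile)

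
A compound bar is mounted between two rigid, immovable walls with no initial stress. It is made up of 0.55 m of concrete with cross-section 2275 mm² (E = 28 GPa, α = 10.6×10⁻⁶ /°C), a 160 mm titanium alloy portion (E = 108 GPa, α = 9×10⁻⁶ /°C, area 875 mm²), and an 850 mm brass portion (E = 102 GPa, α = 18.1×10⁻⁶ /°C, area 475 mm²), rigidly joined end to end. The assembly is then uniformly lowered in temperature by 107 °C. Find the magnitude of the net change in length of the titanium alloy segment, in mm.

With the walls removed the bar would change length by δ_free = Σ αᵢΔT Lᵢ = 10.6×10⁻⁶×107×550 + 9×10⁻⁶×107×160 + 18.1×10⁻⁶×107×850 = 2.424 mm.
The walls prevent any net length change, so an axial force P (same in every segment) develops. Compatibility: P · Σ Lᵢ/(AᵢEᵢ) = δ_free.
Σ Lᵢ/(AᵢEᵢ) = 550/(2275×28×10³) + 160/(875×108×10³) + 850/(475×102×10³) = 2.787×10⁻⁵ mm/N.
Hence P = δ_free / Σ(L/AE) = 2.424/2.787×10⁻⁵ = 86.97 kN (tensile).
For the titanium alloy segment, free thermal change = 9×10⁻⁶×107×160 = 0.1541 mm and elastic change from P = 86970×160/(875×108×10³) = 0.1473 mm; these oppose, so the net change is 0.00682 mm (segment shortens).

|ΔL| ≈ 0.00682 mm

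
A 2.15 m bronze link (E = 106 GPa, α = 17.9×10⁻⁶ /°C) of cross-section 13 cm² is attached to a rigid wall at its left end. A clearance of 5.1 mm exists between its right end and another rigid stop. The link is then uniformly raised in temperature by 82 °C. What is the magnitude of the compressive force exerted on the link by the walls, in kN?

If the wall were absent the link would grow by αΔT L = 17.9×10⁻⁶ × 82 × 2150 = 3.156 mm.
This is smaller than the 5.1 mm clearance, so the link expands freely without reaching the stop — the stress is zero.

P ≈ 0 kN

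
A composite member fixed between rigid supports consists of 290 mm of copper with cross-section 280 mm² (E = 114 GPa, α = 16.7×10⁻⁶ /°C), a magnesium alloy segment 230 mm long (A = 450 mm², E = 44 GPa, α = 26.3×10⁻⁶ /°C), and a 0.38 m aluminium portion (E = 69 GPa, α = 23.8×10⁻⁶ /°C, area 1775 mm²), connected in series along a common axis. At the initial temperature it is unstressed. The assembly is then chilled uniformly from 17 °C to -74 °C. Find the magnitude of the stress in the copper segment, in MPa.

σ ≈ 272 MPa (tensile)

If the supports were absent, the total length change would be Σ αᵢΔT Lᵢ = 16.7×10⁻⁶×91×290 + 26.3×10⁻⁶×91×230 + 23.8×10⁻⁶×91×380 = 1.814 mm.
The walls prevent any net length change, so an axial force P (same in every segment) develops. Compatibility: P · Σ Lᵢ/(AᵢEᵢ) = δ_free.
The series flexibility is Σ Lᵢ/(AᵢEᵢ) = 290/(280×114×10³) + 230/(450×44×10³) + 380/(1775×69×10³) = 2.38×10⁻⁵ mm/N.
So P = 1.814 / 2.38×10⁻⁵ = 76.21 kN, tensile.
σ_{copper} = P / A = 76210 / 280 = 272.2 MPa.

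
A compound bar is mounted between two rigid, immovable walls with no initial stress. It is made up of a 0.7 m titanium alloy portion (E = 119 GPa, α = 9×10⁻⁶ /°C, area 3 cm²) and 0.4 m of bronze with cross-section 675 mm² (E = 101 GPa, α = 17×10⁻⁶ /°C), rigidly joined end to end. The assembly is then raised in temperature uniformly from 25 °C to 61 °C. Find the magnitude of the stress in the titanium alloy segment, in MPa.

σ ≈ 61.7 MPa (compressive)

With the walls removed the bar would change length by δ_free = Σ αᵢΔT Lᵢ = 9×10⁻⁶×36×700 + 17×10⁻⁶×36×400 = 0.4716 mm.
The walls prevent any net length change, so an axial force P (same in every segment) develops. Compatibility: P · Σ Lᵢ/(AᵢEᵢ) = δ_free.
The series flexibility is Σ Lᵢ/(AᵢEᵢ) = 700/(300×119×10³) + 400/(675×101×10³) = 2.548×10⁻⁵ mm/N.
P = 0.4716 / 2.548×10⁻⁵ = 18510 N = 18.51 kN, compressive.
σ_{titanium alloy} = P / A = 18510 / 300 = 61.71 MPa.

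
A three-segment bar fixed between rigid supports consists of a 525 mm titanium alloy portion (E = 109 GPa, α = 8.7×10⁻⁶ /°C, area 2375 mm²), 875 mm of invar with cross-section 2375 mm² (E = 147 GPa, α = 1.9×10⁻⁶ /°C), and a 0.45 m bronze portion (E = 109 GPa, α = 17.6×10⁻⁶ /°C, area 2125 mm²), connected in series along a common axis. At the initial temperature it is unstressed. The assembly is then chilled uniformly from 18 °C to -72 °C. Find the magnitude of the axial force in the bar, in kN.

If the supports were absent, the total length change would be Σ αᵢΔT Lᵢ = 8.7×10⁻⁶×90×525 + 1.9×10⁻⁶×90×875 + 17.6×10⁻⁶×90×450 = 1.274 mm.
The rigid supports impose zero overall length change; the single axial force P common to all segments must satisfy P Σ Lᵢ/(AᵢEᵢ) = δ_free.
The series flexibility is Σ Lᵢ/(AᵢEᵢ) = 525/(2375×109×10³) + 875/(2375×147×10³) + 450/(2125×109×10³) = 6.477×10⁻⁶ mm/N.
So P = 1.274 / 6.477×10⁻⁶ = 196.6 kN, tensile.

P ≈ 197 kN (tensile)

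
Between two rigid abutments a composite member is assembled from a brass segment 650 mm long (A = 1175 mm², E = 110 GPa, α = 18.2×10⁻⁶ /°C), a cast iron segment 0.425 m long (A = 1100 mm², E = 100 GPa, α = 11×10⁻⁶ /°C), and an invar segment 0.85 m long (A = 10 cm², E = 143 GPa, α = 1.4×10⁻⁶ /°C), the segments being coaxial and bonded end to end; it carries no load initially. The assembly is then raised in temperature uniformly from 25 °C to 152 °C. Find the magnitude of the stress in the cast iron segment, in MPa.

σ ≈ 138 MPa (compressive)

If the supports were absent, the total length change would be Σ αᵢΔT Lᵢ = 18.2×10⁻⁶×127×650 + 11×10⁻⁶×127×425 + 1.4×10⁻⁶×127×850 = 2.247 mm.
The rigid supports impose zero overall length change; the single axial force P common to all segments must satisfy P Σ Lᵢ/(AᵢEᵢ) = δ_free.
The series flexibility is Σ Lᵢ/(AᵢEᵢ) = 650/(1175×110×10³) + 425/(1100×100×10³) + 850/(1000×143×10³) = 1.484×10⁻⁵ mm/N.
Hence P = δ_free / Σ(L/AE) = 2.247/1.484×10⁻⁵ = 151.5 kN (compressive).
σ_{cast iron} = P / A = 151500 / 1100 = 137.7 MPa.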